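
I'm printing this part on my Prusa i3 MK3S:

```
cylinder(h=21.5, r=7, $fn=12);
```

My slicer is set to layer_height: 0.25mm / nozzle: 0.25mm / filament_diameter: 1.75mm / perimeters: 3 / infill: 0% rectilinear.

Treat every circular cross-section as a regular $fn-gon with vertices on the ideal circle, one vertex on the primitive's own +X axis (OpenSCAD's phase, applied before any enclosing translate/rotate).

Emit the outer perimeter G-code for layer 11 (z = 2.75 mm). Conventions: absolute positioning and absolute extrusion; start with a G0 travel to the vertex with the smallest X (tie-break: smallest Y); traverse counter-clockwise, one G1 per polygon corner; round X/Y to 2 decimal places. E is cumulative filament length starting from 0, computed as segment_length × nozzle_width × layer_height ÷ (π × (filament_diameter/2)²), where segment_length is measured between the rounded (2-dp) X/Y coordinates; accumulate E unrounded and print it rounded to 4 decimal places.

G0 X-7.00 Y0.00 Z2.75
G1 X-6.06 Y-3.50 E0.0942
G1 X-3.50 Y-6.06 E0.1882
G1 X0.00 Y-7.00 E0.2824
G1 X3.50 Y-6.06 E0.3766
G1 X6.06 Y-3.50 E0.4707
G1 X7.00 Y0.00 E0.5648
G1 X6.06 Y3.50 E0.6590
G1 X3.50 Y6.06 E0.7531
G1 X0.00 Y7.00 E0.8472
G1 X-3.50 Y6.06 E0.9414
G1 X-6.06 Y3.50 E1.0355
G1 X-7.00 Y0.00 E1.1296

At z = 2.75 mm: the r=7 cylinder contributes a regular 12-gon of circumradius 7. The outline is a single polygon with 12 vertices. Extrusion per mm of travel: 0.25 × 0.25 / (π × 0.875²) = 0.025984. Accumulating E over each segment gives final E = 1.1296.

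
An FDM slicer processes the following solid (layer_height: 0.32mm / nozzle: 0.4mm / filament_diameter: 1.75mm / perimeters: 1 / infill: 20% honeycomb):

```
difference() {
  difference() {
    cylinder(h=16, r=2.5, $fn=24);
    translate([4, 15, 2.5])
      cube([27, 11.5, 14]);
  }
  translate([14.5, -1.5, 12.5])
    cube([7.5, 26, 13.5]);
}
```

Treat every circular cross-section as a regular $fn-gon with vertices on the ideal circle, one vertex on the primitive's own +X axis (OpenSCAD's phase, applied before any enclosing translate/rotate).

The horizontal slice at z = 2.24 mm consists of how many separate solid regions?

At z = 2.24 mm: the r=2.5 cylinder contributes a regular 24-gon of circumradius 2.5; the cube at (4, 15) does not reach this height (z outside [2.5, 16.5]); Taking the first minus the rest: none of the subtracted shapes is present at this height, so the r=2.5 cylinder is unchanged — 1 connected region; the cube at (14.5, -1.5) does not reach this height (z outside [12.5, 26]); After the difference (first − rest): none of the subtracted shapes is present at this height, so that combined region is unchanged — 1 connected region. The result has 1 disconnected region.

1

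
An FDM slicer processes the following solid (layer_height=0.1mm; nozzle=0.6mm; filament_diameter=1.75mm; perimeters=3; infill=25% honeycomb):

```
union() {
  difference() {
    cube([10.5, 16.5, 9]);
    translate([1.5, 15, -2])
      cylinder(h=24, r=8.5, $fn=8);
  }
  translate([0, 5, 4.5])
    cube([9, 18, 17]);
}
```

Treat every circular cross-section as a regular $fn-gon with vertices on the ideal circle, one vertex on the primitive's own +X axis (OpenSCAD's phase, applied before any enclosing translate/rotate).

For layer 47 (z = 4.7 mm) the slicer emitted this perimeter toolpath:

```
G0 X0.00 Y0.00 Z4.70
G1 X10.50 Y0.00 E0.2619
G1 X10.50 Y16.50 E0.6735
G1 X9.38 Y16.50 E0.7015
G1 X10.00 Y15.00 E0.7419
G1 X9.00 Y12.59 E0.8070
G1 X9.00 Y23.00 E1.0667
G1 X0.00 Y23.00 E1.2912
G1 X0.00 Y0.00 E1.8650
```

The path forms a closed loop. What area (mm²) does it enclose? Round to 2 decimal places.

Apply the shoelace formula to the sequence of (X, Y) vertices; enclosed area = 229.51 mm².

229.51 mm²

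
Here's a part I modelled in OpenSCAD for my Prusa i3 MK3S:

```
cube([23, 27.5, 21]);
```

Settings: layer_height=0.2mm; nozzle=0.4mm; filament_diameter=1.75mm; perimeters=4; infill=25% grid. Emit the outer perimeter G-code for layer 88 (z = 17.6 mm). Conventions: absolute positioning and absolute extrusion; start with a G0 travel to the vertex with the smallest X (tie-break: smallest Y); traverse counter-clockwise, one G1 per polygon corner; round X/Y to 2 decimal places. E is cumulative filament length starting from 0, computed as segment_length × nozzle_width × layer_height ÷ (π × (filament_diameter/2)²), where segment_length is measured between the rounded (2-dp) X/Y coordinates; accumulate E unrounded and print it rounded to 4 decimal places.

At z = 17.6 mm: the cube (footprint 23×27.5) is included at this height. The outline is a single polygon with 4 vertices. Extrusion per mm of travel: 0.4 × 0.2 / (π × 0.875²) = 0.033260. Accumulating E over each segment gives final E = 3.3593.

G0 X0.00 Y0.00 Z17.60
G1 X23.00 Y0.00 E0.7650
G1 X23.00 Y27.50 E1.6796
G1 X0.00 Y27.50 E2.4446
G1 X0.00 Y0.00 E3.3593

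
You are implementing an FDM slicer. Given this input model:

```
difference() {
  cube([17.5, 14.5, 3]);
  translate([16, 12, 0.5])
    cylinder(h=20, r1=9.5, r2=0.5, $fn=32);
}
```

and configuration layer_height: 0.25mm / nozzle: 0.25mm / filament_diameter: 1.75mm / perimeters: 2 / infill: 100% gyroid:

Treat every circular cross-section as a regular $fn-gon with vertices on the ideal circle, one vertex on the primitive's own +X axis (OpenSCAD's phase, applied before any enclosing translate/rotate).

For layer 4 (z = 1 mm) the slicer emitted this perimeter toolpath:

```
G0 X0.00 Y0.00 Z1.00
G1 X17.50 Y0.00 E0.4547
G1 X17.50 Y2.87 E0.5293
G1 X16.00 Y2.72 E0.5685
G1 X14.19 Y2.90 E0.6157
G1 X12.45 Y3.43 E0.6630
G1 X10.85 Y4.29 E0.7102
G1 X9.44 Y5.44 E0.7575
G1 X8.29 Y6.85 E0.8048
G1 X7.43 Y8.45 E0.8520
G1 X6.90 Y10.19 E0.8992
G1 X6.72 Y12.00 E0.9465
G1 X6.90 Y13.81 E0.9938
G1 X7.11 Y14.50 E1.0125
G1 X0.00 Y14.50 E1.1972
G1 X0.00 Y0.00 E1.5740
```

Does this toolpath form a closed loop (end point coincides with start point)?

Start point (G0): (0.00, 0.00). End point (last G1): the path returns to the start — closed.

yes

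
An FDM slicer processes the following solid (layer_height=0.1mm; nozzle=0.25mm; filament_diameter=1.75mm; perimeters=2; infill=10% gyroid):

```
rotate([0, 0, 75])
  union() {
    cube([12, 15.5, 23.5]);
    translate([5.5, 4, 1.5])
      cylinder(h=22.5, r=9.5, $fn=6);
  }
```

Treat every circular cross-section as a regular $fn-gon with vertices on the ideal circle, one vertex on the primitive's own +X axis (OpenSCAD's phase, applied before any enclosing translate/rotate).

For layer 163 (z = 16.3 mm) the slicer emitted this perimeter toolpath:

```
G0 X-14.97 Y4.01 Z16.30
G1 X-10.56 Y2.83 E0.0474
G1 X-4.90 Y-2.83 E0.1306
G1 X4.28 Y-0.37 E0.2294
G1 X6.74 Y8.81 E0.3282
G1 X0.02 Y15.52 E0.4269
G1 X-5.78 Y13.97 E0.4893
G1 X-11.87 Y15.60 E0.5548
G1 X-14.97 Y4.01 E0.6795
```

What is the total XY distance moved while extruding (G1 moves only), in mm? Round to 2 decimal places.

65.38 mm

Sum the Euclidean lengths of each G1 segment: total = 65.38 mm.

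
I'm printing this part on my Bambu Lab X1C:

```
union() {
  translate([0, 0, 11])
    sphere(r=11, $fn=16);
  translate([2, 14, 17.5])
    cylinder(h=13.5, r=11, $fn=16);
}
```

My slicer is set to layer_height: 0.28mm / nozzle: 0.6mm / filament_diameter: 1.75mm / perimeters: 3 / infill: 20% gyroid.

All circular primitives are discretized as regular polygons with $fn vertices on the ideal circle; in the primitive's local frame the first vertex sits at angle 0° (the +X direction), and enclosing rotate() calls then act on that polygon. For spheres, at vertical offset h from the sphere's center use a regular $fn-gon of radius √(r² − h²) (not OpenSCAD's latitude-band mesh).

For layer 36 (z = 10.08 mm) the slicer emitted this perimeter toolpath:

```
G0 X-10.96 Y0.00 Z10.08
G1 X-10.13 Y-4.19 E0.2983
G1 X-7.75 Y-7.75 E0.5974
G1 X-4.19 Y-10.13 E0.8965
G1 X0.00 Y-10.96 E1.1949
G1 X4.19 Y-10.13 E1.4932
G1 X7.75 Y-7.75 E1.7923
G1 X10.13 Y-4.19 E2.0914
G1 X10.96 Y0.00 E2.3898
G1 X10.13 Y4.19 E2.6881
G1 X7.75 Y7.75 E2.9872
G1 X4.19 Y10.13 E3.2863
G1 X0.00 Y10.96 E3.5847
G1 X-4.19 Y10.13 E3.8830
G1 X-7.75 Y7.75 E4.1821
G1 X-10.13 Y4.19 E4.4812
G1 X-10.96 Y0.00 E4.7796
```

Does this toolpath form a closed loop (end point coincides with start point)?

Start point (G0): (-10.96, 0.00). End point (last G1): the path returns to the start — closed.

yes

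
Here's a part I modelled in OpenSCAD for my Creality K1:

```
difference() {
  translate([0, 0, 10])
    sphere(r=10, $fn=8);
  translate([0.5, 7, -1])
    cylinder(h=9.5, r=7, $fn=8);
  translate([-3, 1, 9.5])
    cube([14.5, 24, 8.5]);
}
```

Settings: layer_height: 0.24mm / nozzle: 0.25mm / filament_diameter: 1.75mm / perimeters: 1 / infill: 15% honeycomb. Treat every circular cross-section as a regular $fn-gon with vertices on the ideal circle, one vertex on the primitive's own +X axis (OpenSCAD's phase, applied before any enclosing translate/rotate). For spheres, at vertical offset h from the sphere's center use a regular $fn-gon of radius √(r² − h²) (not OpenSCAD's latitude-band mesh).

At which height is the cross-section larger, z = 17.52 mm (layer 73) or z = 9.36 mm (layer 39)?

Layer 73 (z = 17.52): the r=10 sphere contributes a regular 8-gon of circumradius √(10²−7.52²) = 6.592 (area = (8/2)·6.592²·sin(360°/8) = 122.89 mm²); the cylinder at (0.5, 7) is absent (z outside [-1, 8.5]); the 14.5×24 cube at (-3, 1) contributes its full rectangle (area 348.00 mm²); Taking the first minus the rest: starting from the r=10 sphere (122.89 mm²), the 14.5×24 cube at (-3, 1) partially overlaps it — only the 39.25 mm² overlap (of its 348.00 mm²) is removed, clipping the outline — area = 83.64 mm². So its area = 83.64 mm². Layer 39 (z = 9.36): the sphere: section is a regular 8-gon, circumradius = √(r²−h²) = √(10²−0.64²) = 9.979 (area = (8/2)·9.979²·sin(360°/8) = 281.68 mm²); the cylinder at (0.5, 7) does not reach this height (z outside [-1, 8.5]); the cube at (-3, 1) is absent (z outside [9.5, 18]); Taking the first minus the rest: none of the subtracted shapes is present at this height, so the r=10 sphere is unchanged — area = 281.68 mm². So its area = 281.68 mm². Layer 39 is larger (281.68 vs 83.64 mm²).

layer 39 (z = 9.36 mm)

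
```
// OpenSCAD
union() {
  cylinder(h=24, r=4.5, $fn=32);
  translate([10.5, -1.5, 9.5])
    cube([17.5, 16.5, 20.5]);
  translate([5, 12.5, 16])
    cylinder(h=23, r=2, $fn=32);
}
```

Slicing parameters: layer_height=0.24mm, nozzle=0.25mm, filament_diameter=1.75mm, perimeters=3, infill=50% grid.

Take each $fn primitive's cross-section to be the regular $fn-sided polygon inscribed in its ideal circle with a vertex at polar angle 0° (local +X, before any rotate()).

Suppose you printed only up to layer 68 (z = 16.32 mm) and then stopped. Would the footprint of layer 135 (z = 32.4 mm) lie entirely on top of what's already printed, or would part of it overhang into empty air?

Compare the two slices. At z = 16.32: the r=4.5 cylinder gives a regular 32-gon of circumradius 4.5 (constant along its height) (area = (32/2)·4.500²·sin(360°/32) = 63.21 mm²); the cube at (10.5, -1.5) is present — its section is the full 17.5×16.5 rectangle (area 288.75 mm²); the r=2 cylinder at (5, 12.5) contributes a regular 32-gon of circumradius 2 (area = (32/2)·2.000²·sin(360°/32) = 12.49 mm²); Taking the union: the 3 present regions are separate (no shared area or edge), so areas and boundary lengths simply add and each stays a separate island — area = 364.45 mm². At z = 32.4: the cylinder is not intersected at this z (z outside [0, 24]); the cube at (10.5, -1.5) is absent (z outside [9.5, 30]); the cylinder at (5, 12.5): section is a regular 32-gon, circumradius r=2 (area = (32/2)·2.000²·sin(360°/32) = 12.49 mm²); Combining (union): only the r=2 cylinder at (5, 12.5) is present, so the union is just that shape — area = 12.49 mm². Checking containment: the cross-section at z = 32.4 is a subset of the cross-section at z = 16.32.

entirely on top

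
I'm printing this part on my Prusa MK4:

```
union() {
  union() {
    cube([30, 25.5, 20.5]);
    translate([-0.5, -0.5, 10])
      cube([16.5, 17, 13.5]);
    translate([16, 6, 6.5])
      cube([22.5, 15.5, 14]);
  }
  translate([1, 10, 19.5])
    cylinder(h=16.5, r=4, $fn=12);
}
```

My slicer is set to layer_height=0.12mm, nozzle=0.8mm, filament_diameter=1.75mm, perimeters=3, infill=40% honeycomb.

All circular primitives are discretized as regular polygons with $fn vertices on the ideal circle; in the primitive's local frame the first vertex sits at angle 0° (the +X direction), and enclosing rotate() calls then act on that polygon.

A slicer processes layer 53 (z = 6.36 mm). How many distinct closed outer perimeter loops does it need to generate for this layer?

At z = 6.36 mm: the 30×25.5 cube contributes its full rectangle; the cube at (-0.5, -0.5) does not reach this height (z outside [10, 23.5]); the cube at (16, 6) does not reach this height (z outside [6.5, 20.5]); Merging all regions: only the 30×25.5 cube is present, so the union is just that shape — 1 connected region; the cylinder at (1, 10) is not intersected at this z (z outside [19.5, 36]); Taking the union: only the result so far is present, so the union is just that shape — 1 connected region. The result has 1 disconnected region.

1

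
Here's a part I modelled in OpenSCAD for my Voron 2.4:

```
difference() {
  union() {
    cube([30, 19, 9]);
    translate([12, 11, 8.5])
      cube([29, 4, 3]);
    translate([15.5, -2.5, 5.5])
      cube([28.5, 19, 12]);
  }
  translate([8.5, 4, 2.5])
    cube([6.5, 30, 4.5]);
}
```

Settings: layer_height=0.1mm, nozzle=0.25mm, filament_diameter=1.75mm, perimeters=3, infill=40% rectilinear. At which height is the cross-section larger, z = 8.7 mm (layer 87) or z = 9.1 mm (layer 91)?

Layer 87 (z = 8.7): the cube is present — its section is the full 30×19 rectangle (area 570.00 mm²); the 29×4 cube at (12, 11) contributes its full rectangle (area 116.00 mm²); the cube at (15.5, -2.5) (footprint 28.5×19) is included at this height (area 541.50 mm²); Taking the union: the regions partially overlap — summed areas 1227.50 mm² minus the doubly-counted overlap 355.25 mm² gives 872.25 mm² — area = 872.25 mm²; the cube at (8.5, 4) is absent (z outside [2.5, 7]); Taking the first minus the rest: none of the subtracted shapes is present at this height, so the result so far is unchanged — area = 872.25 mm². So its area = 872.25 mm². Layer 91 (z = 9.1): the cube is absent (z outside [0, 9]); the cube at (12, 11) (footprint 29×4) is included at this height (area 116.00 mm²); the cube at (15.5, -2.5) (footprint 28.5×19) is included at this height (area 541.50 mm²); Taking the union: the regions partially overlap — summed areas 657.50 mm² minus the doubly-counted overlap 102.00 mm² gives 555.50 mm² — area = 555.50 mm²; the cube at (8.5, 4) does not reach this height (z outside [2.5, 7]); Subtracting the remaining from the first: none of the subtracted shapes is present at this height, so that combined region is unchanged — area = 555.50 mm². So its area = 555.50 mm². Layer 87 is larger (872.25 vs 555.50 mm²).

layer 87 (z = 8.7 mm)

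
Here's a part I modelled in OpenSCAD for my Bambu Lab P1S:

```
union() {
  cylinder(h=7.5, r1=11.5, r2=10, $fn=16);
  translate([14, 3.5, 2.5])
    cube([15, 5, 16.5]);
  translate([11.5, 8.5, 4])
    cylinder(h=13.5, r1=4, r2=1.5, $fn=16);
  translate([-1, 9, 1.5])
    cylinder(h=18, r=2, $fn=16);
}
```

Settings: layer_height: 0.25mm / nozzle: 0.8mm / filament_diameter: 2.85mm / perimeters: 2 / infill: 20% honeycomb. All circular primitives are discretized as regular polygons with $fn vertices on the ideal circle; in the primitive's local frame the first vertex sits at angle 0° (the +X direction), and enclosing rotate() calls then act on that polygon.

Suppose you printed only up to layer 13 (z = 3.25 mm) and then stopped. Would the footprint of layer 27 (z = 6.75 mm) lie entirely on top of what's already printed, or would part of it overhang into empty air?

part overhangs

Compare the two slices. At z = 3.25: the cone contributes a regular 16-gon of circumradius 10.850 (interpolated between r1=11.5 and r2=10 at t=0.433) (area = (16/2)·10.850²·sin(360°/16) = 360.40 mm²); the cube at (14, 3.5) (footprint 15×5) is included at this height (area 75.00 mm²); the cone at (11.5, 8.5) does not reach this height (z outside [4, 17.5]); the r=2 cylinder at (-1, 9) contributes a regular 16-gon of circumradius 2 (area = (16/2)·2.000²·sin(360°/16) = 12.25 mm²); Merging all regions: the regions partially overlap — summed areas 447.65 mm² minus the doubly-counted overlap 11.70 mm² gives 435.95 mm² — area = 435.95 mm². At z = 6.75: the cone contributes a regular 16-gon of circumradius 10.150 (interpolated between r1=11.5 and r2=10 at t=0.900) (area = (16/2)·10.150²·sin(360°/16) = 315.40 mm²); the cube at (14, 3.5) (footprint 15×5) is included at this height (area 75.00 mm²); the cone at (11.5, 8.5): at t=0.204 of its height the radius interpolates to r₁+(r₂−r₁)t = 3.491, giving a regular 16-gon of that circumradius (area = (16/2)·3.491²·sin(360°/16) = 37.30 mm²); the cylinder at (-1, 9): section is a regular 16-gon, circumradius r=2 (area = (16/2)·2.000²·sin(360°/16) = 12.25 mm²); Taking the union: the regions partially overlap — summed areas 439.95 mm² minus the doubly-counted overlap 11.13 mm² gives 428.82 mm² — area = 428.82 mm². Checking containment: at z = 6.75 the cross-section extends beyond the z = 3.25 cross-section by about 35.77 mm².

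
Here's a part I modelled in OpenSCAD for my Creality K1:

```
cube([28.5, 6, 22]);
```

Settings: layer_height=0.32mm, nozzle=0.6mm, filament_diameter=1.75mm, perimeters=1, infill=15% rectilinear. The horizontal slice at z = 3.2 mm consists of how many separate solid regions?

1

At z = 3.2 mm: the 28.5×6 cube contributes its full rectangle. The result has 1 disconnected region.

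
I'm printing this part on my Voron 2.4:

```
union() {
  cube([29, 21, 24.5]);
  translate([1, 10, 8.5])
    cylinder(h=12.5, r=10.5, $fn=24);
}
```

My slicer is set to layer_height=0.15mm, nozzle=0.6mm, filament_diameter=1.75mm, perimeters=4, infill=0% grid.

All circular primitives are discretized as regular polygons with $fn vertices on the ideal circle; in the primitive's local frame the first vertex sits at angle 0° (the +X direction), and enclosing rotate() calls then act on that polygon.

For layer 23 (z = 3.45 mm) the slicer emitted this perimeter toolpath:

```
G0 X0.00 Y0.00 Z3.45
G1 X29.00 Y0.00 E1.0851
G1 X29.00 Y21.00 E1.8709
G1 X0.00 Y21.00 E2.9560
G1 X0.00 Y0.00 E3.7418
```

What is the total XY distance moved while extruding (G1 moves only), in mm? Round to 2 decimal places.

100.00 mm

Sum the Euclidean lengths of each G1 segment: total = 100.00 mm.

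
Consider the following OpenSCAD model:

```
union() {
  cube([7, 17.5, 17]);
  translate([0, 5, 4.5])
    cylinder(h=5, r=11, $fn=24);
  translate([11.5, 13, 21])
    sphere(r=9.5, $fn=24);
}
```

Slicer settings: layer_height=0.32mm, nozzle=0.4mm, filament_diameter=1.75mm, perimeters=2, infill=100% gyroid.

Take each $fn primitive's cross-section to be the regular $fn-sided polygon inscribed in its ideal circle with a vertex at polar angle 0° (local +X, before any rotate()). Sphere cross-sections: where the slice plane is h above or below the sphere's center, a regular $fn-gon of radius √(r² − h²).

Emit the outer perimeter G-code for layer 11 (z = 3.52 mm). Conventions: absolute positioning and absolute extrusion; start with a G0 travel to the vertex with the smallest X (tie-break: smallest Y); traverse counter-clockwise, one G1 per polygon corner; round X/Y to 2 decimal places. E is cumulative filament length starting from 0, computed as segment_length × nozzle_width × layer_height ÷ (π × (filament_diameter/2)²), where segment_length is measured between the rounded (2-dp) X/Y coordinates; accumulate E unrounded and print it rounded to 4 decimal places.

G0 X0.00 Y0.00 Z3.52
G1 X7.00 Y0.00 E0.3725
G1 X7.00 Y17.50 E1.3038
G1 X0.00 Y17.50 E1.6763
G1 X0.00 Y0.00 E2.6076

At z = 3.52 mm: the cube is present — its section is the full 7×17.5 rectangle; the cylinder at (0, 5) is absent (z outside [4.5, 9.5]); the sphere at (11.5, 13) does not reach this height (|z−center|=17.480 > r=9.5); Merging all regions: only the 7×17.5 cube is present, so the union is just that shape — 1 connected region. The outline is a single polygon with 4 vertices. Extrusion per mm of travel: 0.4 × 0.32 / (π × 0.875²) = 0.053216. Accumulating E over each segment gives final E = 2.6076.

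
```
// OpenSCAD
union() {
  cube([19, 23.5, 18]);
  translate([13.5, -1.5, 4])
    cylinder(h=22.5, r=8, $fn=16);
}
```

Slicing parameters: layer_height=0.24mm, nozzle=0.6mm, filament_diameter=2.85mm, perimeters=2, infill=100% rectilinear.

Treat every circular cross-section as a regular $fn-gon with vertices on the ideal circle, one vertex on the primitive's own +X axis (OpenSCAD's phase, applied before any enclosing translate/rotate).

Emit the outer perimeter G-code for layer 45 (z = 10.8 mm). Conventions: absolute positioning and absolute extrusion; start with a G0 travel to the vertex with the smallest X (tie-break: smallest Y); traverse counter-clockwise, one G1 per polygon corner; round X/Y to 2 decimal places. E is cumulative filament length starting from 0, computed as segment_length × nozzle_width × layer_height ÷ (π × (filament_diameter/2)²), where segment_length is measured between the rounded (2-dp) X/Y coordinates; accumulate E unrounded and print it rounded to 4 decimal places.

G0 X0.00 Y0.00 Z10.80
G1 X5.80 Y0.00 E0.1309
G1 X5.50 Y-1.50 E0.1655
G1 X6.11 Y-4.56 E0.2359
G1 X7.84 Y-7.16 E0.3064
G1 X10.44 Y-8.89 E0.3769
G1 X13.50 Y-9.50 E0.4473
G1 X16.56 Y-8.89 E0.5177
G1 X19.16 Y-7.16 E0.5882
G1 X20.89 Y-4.56 E0.6587
G1 X21.50 Y-1.50 E0.7292
G1 X20.89 Y1.56 E0.7996
G1 X19.16 Y4.16 E0.8701
G1 X19.00 Y4.26 E0.8743
G1 X19.00 Y23.50 E1.3086
G1 X0.00 Y23.50 E1.7375
G1 X0.00 Y0.00 E2.2680

At z = 10.8 mm: the cube is present — its section is the full 19×23.5 rectangle; the cylinder at (13.5, -1.5): section is a regular 16-gon, circumradius r=8; Taking the union: the regions partially overlap (shared area 68.55 mm²), so overlapping operands fuse into one piece — 1 connected region. The outline is a single polygon with 16 vertices. Extrusion per mm of travel: 0.6 × 0.24 / (π × 1.425²) = 0.022573. Accumulating E over each segment gives final E = 2.2680.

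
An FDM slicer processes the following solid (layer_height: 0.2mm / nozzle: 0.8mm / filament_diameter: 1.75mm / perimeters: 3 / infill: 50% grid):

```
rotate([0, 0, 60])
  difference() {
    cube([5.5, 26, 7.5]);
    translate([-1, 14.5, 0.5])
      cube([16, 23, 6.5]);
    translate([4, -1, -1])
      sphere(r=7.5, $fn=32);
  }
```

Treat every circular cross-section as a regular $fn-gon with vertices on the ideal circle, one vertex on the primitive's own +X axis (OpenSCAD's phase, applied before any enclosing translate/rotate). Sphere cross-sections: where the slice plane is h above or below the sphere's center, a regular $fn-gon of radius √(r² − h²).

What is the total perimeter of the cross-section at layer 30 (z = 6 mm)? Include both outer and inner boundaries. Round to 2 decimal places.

39.56 mm

At z = 6 mm: the 5.5×26 cube contributes its full rectangle (perimeter 63.00 mm); the cube at (-1, 14.5) (footprint 16×23) is included at this height (perimeter 78.00 mm); the r=7.5 sphere at (4, -1) slices to a regular 32-gon of circumradius 2.693 (√(r²−h²) with h=7 from center) (perimeter = 2·32·2.693·sin(180°/32) = 16.89 mm); Taking the first minus the rest: starting from the 5.5×26 cube, the 16×23 cube at (-1, 14.5) partially overlaps it — only the 63.25 mm² overlap (of its 368.00 mm²) is removed, clipping the outline; the r=7.5 sphere at (4, -1) partially overlaps it — only the 5.34 mm² overlap (of its 22.63 mm²) is removed, clipping the outline — boundary = 39.56 mm; (rotated 60° about Z; rotation is an isometry so areas/perimeters/island counts are preserved). Overall, the cross-section is a single solid region. Total boundary length (outer) = 39.56 mm.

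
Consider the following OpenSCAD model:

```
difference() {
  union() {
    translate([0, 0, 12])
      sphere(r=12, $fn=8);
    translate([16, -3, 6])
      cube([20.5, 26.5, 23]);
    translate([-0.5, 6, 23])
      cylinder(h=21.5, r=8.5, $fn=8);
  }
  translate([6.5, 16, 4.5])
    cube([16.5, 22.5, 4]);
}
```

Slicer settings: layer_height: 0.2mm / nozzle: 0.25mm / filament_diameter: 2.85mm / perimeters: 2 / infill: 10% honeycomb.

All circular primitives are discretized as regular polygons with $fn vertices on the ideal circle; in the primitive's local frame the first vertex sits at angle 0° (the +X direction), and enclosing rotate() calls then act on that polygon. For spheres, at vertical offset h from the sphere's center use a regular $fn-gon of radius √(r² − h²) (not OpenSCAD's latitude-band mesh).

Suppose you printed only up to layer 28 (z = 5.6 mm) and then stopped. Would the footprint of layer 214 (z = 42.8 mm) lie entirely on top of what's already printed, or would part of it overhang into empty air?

part overhangs

Compare the two slices. At z = 5.6: the sphere: section is a regular 8-gon, circumradius = √(r²−h²) = √(12²−6.4²) = 10.151 (area = (8/2)·10.151²·sin(360°/8) = 291.44 mm²); the cube at (16, -3) is not intersected at this z (z outside [6, 29]); the cylinder at (-0.5, 6) does not reach this height (z outside [23, 44.5]); Taking the union: only the r=12 sphere is present, so the union is just that shape — area = 291.44 mm²; the cube at (6.5, 16) (footprint 16.5×22.5) is included at this height (area 371.25 mm²); Subtracting the remaining from the first: starting from that combined region (291.44 mm²), the 16.5×22.5 cube at (6.5, 16) misses the remaining region (no effect) — area = 291.44 mm². At z = 42.8: the sphere does not reach this height (|z−center|=30.800 > r=12); the cube at (16, -3) is absent (z outside [6, 29]); the r=8.5 cylinder at (-0.5, 6) gives a regular 8-gon of circumradius 8.5 (constant along its height) (area = (8/2)·8.500²·sin(360°/8) = 204.35 mm²); Merging all regions: only the r=8.5 cylinder at (-0.5, 6) is present, so the union is just that shape — area = 204.35 mm²; the cube at (6.5, 16) is not intersected at this z (z outside [4.5, 8.5]); Taking the first minus the rest: none of the subtracted shapes is present at this height, so the result so far is unchanged — area = 204.35 mm². Checking containment: at z = 42.8 the cross-section extends beyond the z = 5.6 cross-section by about 64.50 mm².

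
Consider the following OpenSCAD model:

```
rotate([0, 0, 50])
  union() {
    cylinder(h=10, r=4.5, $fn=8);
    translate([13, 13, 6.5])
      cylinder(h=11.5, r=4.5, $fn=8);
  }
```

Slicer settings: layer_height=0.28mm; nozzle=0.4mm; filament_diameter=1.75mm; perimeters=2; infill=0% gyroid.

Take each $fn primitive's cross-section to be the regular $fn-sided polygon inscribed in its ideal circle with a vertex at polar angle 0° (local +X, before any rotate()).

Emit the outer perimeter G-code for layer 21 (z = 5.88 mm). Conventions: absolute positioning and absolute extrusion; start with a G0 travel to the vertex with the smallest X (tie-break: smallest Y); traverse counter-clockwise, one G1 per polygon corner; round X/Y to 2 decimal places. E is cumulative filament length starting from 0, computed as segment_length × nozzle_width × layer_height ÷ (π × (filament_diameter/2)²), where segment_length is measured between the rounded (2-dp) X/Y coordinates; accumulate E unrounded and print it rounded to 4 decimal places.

G0 X-4.48 Y-0.39 Z5.88
G1 X-2.89 Y-3.45 E0.1606
G1 X0.39 Y-4.48 E0.3207
G1 X3.45 Y-2.89 E0.4812
G1 X4.48 Y0.39 E0.6413
G1 X2.89 Y3.45 E0.8019
G1 X-0.39 Y4.48 E0.9620
G1 X-3.45 Y2.89 E1.1225
G1 X-4.48 Y-0.39 E1.2826

At z = 5.88 mm: the r=4.5 cylinder contributes a regular 8-gon of circumradius 4.5; the cylinder at (13, 13) is not intersected at this z (z outside [6.5, 18]); Merging all regions: only the r=4.5 cylinder is present, so the union is just that shape — 1 connected region; (rotated 50° about Z; rotation is an isometry so areas/perimeters/island counts are preserved). The outline is a single polygon with 8 vertices. Extrusion per mm of travel: 0.4 × 0.28 / (π × 0.875²) = 0.046564. Accumulating E over each segment gives final E = 1.2826.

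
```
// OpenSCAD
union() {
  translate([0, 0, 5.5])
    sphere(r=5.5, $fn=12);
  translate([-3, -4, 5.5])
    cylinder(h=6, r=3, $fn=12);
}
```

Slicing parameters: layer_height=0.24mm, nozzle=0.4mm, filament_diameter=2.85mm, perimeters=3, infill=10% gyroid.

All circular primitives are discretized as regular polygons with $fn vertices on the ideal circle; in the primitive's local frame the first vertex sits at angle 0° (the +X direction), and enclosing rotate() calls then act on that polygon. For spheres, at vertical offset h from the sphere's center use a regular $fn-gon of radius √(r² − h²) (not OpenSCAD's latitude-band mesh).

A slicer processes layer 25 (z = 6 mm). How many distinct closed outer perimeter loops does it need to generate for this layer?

1

At z = 6 mm: the r=5.5 sphere contributes a regular 12-gon of circumradius √(5.5²−0.5²) = 5.477; the r=3 cylinder at (-3, -4) gives a regular 12-gon of circumradius 3 (constant along its height); Combining (union): the regions partially overlap (shared area 13.93 mm²), so overlapping operands fuse into one piece — 1 connected region. The result has 1 disconnected region.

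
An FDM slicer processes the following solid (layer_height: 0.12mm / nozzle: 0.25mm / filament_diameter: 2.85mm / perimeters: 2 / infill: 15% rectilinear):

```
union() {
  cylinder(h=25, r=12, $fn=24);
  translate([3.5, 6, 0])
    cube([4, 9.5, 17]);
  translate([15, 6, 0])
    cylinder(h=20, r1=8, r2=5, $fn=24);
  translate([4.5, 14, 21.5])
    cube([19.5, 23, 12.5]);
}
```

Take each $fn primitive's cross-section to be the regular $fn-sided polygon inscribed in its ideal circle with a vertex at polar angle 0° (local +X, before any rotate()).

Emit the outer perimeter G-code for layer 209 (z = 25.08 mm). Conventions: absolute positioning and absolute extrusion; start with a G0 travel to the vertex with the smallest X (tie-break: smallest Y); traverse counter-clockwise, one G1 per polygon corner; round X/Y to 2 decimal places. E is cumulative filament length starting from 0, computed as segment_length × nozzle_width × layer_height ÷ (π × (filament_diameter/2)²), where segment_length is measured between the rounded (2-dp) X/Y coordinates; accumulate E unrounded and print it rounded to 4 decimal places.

G0 X4.50 Y14.00 Z25.08
G1 X24.00 Y14.00 E0.0917
G1 X24.00 Y37.00 E0.1999
G1 X4.50 Y37.00 E0.2916
G1 X4.50 Y14.00 E0.3997

At z = 25.08 mm: the cylinder does not reach this height (z outside [0, 25]); the cube at (3.5, 6) is absent (z outside [0, 17]); the cone at (15, 6) is not intersected at this z (z outside [0, 20]); the 19.5×23 cube at (4.5, 14) contributes its full rectangle; Taking the union: only the 19.5×23 cube at (4.5, 14) is present, so the union is just that shape — 1 connected region. The outline is a single polygon with 4 vertices. Extrusion per mm of travel: 0.25 × 0.12 / (π × 1.425²) = 0.004703. Accumulating E over each segment gives final E = 0.3997.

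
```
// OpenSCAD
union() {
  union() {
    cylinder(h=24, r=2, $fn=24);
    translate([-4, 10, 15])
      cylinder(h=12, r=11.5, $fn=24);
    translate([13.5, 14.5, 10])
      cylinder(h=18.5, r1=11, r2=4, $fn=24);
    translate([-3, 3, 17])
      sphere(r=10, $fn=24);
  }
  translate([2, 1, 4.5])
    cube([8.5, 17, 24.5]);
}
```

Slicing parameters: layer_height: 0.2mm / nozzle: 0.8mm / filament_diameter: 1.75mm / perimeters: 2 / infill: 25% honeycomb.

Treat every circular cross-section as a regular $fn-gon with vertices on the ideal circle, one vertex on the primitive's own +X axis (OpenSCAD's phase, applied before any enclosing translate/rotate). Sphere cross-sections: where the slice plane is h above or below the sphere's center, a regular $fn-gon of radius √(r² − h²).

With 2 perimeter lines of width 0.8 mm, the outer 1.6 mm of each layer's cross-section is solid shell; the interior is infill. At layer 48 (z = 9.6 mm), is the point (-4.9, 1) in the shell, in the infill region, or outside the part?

infill

At z = 9.6 mm: the r=2 cylinder contributes a regular 24-gon of circumradius 2; the cylinder at (-4, 10) is not intersected at this z (z outside [15, 27]); the cone at (13.5, 14.5) does not reach this height (z outside [10, 28.5]); the r=10 sphere at (-3, 3) contributes a regular 24-gon of circumradius √(10²−7.4²) = 6.726; Taking the union: the r=2 cylinder lies entirely inside the r=10 sphere at (-3, 3), so the union is just the r=10 sphere at (-3, 3) — 1 connected region; the cube at (2, 1) is present — its section is the full 8.5×17 rectangle; Combining (union): the regions partially overlap (shared area 8.31 mm²), so overlapping operands fuse into one piece — 1 connected region. Overall, the cross-section is a single solid region. The nearest boundary edge runs (-6.36, -2.82)→(-7.76, -1.76); distance from the point to it = 3.93 mm. The point is inside the cross-section and 3.93 mm from the nearest boundary — more than the 1.6 mm shell width (2 × 0.8), so it's in the infill interior.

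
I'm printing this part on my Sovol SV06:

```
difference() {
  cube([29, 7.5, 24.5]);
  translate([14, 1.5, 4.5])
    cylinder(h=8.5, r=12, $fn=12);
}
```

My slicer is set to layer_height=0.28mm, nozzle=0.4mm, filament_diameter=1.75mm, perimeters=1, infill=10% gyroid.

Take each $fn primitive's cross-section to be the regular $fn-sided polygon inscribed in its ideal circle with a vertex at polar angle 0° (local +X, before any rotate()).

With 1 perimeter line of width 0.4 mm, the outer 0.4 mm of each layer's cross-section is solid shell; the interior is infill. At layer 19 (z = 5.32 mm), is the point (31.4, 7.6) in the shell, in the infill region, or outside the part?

outside

At z = 5.32 mm: the cube (footprint 29×7.5) is included at this height; the r=12 cylinder at (14, 1.5) gives a regular 12-gon of circumradius 12 (constant along its height); Taking the first minus the rest: starting from the 29×7.5 cube, the r=12 cylinder at (14, 1.5) partially overlaps it — only the 169.75 mm² overlap (of its 432.00 mm²) is removed, clipping the outline — 2 connected regions. Overall, the cross-section has 2 separate islands. The nearest boundary edge runs (24.39, 7.50)→(29.00, 7.50); distance from the point to it = 2.40 mm. The point is not inside any of the regions above, so it lies outside the cross-section (2.40 mm from the nearest boundary).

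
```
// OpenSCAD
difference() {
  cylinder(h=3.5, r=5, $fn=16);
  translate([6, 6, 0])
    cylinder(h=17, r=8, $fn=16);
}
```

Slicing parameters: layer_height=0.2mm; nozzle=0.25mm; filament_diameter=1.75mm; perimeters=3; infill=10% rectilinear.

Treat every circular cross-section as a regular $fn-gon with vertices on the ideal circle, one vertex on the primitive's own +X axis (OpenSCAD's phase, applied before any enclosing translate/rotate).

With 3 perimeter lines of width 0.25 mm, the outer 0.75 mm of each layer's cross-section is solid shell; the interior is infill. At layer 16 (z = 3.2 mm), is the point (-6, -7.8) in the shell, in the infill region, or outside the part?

At z = 3.2 mm: the r=5 cylinder gives a regular 16-gon of circumradius 5 (constant along its height); the cylinder at (6, 6): section is a regular 16-gon, circumradius r=8; Subtracting the remaining from the first: starting from the r=5 cylinder, the r=8 cylinder at (6, 6) partially overlaps it — only the 27.70 mm² overlap (of its 195.93 mm²) is removed, clipping the outline — 1 connected region. Overall, the cross-section is a single solid region. The nearest boundary edge runs (-1.91, -4.62)→(-3.54, -3.54); distance from the point to it = 4.91 mm. The point is not inside any of the regions above, so it lies outside the cross-section (4.91 mm from the nearest boundary).

outside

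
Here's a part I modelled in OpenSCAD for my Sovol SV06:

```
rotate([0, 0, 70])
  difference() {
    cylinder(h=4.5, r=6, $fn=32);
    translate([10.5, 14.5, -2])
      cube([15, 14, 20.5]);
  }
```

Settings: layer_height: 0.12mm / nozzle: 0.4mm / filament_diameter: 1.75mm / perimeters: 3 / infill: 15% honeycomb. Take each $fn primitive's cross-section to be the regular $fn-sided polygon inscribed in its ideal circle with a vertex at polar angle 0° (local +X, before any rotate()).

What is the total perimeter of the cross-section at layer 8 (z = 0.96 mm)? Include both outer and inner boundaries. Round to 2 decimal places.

37.64 mm

At z = 0.96 mm: the r=6 cylinder contributes a regular 32-gon of circumradius 6 (perimeter = 2·32·6.000·sin(180°/32) = 37.64 mm); the cube at (10.5, 14.5) is present — its section is the full 15×14 rectangle (perimeter 58.00 mm); After the difference (first − rest): starting from the r=6 cylinder, the 15×14 cube at (10.5, 14.5) misses the remaining region (no effect) — boundary = 37.64 mm; (whole slice rotated 70° about Z — lengths, areas and connectivity unchanged). Overall, the cross-section is a single solid region. Total boundary length (outer) = 37.64 mm.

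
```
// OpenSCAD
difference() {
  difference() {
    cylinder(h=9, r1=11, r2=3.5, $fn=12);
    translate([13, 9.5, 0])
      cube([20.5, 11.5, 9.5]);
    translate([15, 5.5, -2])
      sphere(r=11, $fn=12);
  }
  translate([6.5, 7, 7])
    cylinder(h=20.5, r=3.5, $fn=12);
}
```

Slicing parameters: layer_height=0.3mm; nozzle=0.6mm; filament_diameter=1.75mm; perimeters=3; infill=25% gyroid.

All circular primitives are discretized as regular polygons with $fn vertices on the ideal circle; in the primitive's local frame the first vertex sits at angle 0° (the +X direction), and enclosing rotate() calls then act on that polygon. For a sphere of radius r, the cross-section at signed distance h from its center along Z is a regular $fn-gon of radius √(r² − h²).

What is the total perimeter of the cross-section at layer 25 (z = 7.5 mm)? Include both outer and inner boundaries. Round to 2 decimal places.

29.51 mm

At z = 7.5 mm: the cone (r1=11→r2=3.5) has section circumradius 4.750 here — a regular 12-gon (perimeter = 2·12·4.750·sin(180°/12) = 29.51 mm); the cube at (13, 9.5) (footprint 20.5×11.5) is included at this height (perimeter 64.00 mm); the sphere at (15, 5.5): section is a regular 12-gon, circumradius = √(r²−h²) = √(11²−9.5²) = 5.545 (perimeter = 2·12·5.545·sin(180°/12) = 34.45 mm); After the difference (first − rest): starting from the cone, the 20.5×11.5 cube at (13, 9.5) misses the remaining region (no effect); the r=11 sphere at (15, 5.5) misses the remaining region (no effect) — boundary = 29.51 mm; the cylinder at (6.5, 7): section is a regular 12-gon, circumradius r=3.5 (perimeter = 2·12·3.500·sin(180°/12) = 21.74 mm); Subtracting the remaining from the first: starting from that combined region, the r=3.5 cylinder at (6.5, 7) misses the remaining region (no effect) — boundary = 29.51 mm. Overall, the cross-section is a single solid region. Total boundary length (outer) = 29.51 mm.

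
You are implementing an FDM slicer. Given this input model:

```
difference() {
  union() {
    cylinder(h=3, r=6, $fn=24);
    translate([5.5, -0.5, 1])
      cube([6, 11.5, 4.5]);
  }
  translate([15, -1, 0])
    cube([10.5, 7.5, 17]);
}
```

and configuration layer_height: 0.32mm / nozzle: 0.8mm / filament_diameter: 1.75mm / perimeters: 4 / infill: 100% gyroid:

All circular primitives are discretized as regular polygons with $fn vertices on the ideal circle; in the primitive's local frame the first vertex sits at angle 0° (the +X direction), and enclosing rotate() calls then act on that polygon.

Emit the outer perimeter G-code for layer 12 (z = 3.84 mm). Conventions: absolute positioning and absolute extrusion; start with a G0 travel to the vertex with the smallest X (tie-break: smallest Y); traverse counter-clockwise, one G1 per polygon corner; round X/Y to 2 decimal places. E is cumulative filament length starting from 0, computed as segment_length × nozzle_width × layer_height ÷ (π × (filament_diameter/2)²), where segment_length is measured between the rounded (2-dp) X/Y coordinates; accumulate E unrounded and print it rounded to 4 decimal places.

G0 X5.50 Y-0.50 Z3.84
G1 X11.50 Y-0.50 E0.6386
G1 X11.50 Y11.00 E1.8626
G1 X5.50 Y11.00 E2.5012
G1 X5.50 Y-0.50 E3.7251

At z = 3.84 mm: the cylinder does not reach this height (z outside [0, 3]); the cube at (5.5, -0.5) (footprint 6×11.5) is included at this height; Merging all regions: only the 6×11.5 cube at (5.5, -0.5) is present, so the union is just that shape — 1 connected region; the cube at (15, -1) (footprint 10.5×7.5) is included at this height; Subtracting the remaining from the first: starting from the result so far, the 10.5×7.5 cube at (15, -1) misses the remaining region (no effect) — 1 connected region. The outline is a single polygon with 4 vertices. Extrusion per mm of travel: 0.8 × 0.32 / (π × 0.875²) = 0.106432. Accumulating E over each segment gives final E = 3.7251.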